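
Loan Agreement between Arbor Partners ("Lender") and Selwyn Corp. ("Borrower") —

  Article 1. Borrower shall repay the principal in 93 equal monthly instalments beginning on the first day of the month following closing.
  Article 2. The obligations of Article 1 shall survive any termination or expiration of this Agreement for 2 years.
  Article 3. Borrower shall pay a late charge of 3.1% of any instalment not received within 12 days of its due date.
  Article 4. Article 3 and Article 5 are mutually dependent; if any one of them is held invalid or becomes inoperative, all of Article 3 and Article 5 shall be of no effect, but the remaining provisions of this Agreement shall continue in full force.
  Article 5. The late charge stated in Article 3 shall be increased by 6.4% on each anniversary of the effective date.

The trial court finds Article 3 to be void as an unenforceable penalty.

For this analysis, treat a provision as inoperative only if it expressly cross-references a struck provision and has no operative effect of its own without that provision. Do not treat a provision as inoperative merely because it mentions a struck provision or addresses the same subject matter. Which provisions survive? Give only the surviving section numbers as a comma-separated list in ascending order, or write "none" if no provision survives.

1, 2, 4

Article 3 is struck. Article 5 does nothing except set the escalation of the late charge by reference to Article 3; with Article 3 gone it has no independent effect and is inoperative. Article 4 declares Article 3 and Article 5 mutually dependent; since one of them has fallen, all of them are of no effect. The remainder continues in force under Article 4. That leaves Article 1, Article 2, and Article 4 in effect.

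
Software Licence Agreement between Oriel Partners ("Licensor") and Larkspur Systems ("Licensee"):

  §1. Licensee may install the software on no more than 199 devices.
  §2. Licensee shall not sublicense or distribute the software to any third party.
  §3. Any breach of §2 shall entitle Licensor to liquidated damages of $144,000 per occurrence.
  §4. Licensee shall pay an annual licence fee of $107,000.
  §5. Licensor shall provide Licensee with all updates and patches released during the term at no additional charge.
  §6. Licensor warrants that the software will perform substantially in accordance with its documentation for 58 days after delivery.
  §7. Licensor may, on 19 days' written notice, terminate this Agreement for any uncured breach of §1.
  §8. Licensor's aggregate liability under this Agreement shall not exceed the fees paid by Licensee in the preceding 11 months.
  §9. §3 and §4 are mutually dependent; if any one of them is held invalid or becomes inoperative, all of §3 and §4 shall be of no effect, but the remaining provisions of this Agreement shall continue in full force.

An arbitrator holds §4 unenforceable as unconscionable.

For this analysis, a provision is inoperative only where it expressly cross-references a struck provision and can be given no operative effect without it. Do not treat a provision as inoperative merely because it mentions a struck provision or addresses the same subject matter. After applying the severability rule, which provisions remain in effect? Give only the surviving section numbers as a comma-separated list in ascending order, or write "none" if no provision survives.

1, 2, 5, 6, 7, 8, 9

§4 is struck. Nothing else in the Agreement is defined by reference to §4. §9 declares §3 and §4 mutually dependent; since one of them has fallen, all of them are of no effect. That brings down §3 as well. The remainder continues in force under §9. §1, §2, §5, §6, §7, §8, and §9 remain in effect.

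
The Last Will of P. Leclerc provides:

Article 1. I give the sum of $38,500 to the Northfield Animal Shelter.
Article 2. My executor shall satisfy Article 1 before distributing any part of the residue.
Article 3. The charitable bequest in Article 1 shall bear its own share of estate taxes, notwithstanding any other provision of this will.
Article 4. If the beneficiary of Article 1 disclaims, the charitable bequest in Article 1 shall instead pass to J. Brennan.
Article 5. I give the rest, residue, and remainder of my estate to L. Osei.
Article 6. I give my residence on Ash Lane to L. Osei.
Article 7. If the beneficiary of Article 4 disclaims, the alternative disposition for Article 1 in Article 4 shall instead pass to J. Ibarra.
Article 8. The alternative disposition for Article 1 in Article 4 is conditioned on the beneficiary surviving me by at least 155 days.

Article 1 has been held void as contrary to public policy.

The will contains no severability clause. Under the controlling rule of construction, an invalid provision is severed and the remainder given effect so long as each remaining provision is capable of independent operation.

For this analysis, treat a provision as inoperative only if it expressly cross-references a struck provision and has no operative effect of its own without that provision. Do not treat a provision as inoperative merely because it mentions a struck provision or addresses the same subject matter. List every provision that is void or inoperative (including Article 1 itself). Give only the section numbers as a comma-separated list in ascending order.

1, 2, 3, 4, 7, 8

Article 1 is struck. Article 2 operates only by reference to Article 1, so it falls with Article 1. Article 3 has no operative effect of its own apart from Article 1 and is therefore inoperative. Article 4 has no operative effect of its own apart from Article 1 and is therefore inoperative. Article 7 operates only by reference to Article 4, so it falls with Article 4. Article 8 has no operative effect of its own apart from Article 4 and is therefore inoperative. With no severability clause, the stated default rule severs what cannot stand and enforces each remaining provision that can operate on its own. The provisions still in force are Article 5 and Article 6.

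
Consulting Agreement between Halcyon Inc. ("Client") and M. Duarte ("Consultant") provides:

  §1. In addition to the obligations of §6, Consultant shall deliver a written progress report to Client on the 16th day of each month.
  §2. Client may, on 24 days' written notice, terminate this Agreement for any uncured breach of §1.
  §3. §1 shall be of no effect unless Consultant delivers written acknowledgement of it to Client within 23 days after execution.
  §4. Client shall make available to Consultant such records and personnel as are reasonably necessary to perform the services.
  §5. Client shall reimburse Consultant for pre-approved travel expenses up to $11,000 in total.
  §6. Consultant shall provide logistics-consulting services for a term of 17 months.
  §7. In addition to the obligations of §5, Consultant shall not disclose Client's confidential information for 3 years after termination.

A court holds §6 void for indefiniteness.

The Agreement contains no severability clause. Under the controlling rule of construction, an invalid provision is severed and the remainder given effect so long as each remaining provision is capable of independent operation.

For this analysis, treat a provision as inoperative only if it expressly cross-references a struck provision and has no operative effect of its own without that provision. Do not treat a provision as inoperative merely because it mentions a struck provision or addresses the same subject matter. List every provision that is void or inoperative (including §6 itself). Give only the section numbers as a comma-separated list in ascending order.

6

§6 is struck. §1 mentions §6 but its own obligation stands independently of §6, so §1 is not affected. Nothing else in the Agreement is defined by reference to §6. With no severability clause, the stated default rule severs what cannot stand and enforces each remaining provision that can operate on its own. That leaves §1, §2, §3, §4, §5, and §7 in effect.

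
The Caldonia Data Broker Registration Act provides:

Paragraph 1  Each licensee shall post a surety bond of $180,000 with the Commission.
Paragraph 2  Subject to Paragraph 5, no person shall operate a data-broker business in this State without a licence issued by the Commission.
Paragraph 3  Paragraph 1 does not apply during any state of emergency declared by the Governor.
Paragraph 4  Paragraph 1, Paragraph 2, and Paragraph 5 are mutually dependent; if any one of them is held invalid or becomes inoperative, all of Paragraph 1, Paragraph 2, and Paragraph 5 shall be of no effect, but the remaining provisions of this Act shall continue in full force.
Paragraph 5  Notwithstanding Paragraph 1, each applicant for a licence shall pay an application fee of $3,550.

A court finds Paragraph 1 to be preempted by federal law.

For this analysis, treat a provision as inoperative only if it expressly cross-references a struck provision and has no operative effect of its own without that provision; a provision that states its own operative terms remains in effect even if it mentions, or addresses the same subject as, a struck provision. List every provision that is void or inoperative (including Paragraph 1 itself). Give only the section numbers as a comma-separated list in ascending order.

Paragraph 1 is struck. Paragraph 3 merely fixes the emergency suspension of Paragraph 1; with Paragraph 1 gone it has nothing to operate on and falls away. Paragraph 4 declares Paragraph 1, Paragraph 2, and Paragraph 5 mutually dependent; since one of them has fallen, all of them are of no effect. That brings down Paragraph 2 and Paragraph 5 as well. The remainder continues in force under Paragraph 4. Only Paragraph 4 remains in effect.

1, 2, 3, 5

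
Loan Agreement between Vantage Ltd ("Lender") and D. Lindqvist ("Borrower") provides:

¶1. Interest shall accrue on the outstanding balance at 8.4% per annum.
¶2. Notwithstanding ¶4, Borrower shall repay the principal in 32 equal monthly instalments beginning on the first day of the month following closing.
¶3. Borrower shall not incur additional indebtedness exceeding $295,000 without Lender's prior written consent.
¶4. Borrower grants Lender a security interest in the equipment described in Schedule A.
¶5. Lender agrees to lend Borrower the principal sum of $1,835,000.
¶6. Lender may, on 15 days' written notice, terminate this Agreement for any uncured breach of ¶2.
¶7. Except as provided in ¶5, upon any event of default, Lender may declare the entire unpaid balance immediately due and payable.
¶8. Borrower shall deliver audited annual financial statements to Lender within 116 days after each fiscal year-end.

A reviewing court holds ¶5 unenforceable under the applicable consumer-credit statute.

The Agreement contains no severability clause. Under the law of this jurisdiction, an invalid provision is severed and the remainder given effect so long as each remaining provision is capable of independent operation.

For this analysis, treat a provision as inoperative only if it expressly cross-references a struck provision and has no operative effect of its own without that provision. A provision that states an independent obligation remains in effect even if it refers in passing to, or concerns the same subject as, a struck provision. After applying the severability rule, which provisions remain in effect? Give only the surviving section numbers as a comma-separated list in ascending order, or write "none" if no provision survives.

1, 2, 3, 4, 6, 7, 8

¶5 is struck. Although ¶7 refers to ¶5, its operative terms do not depend on ¶5, so it remains in effect. Nothing else in the Agreement is defined by reference to ¶5. With no severability clause, the stated default rule severs what cannot stand and enforces each remaining provision that can operate on its own. That leaves ¶1, ¶2, ¶3, ¶4, ¶6, ¶7, and ¶8 in effect.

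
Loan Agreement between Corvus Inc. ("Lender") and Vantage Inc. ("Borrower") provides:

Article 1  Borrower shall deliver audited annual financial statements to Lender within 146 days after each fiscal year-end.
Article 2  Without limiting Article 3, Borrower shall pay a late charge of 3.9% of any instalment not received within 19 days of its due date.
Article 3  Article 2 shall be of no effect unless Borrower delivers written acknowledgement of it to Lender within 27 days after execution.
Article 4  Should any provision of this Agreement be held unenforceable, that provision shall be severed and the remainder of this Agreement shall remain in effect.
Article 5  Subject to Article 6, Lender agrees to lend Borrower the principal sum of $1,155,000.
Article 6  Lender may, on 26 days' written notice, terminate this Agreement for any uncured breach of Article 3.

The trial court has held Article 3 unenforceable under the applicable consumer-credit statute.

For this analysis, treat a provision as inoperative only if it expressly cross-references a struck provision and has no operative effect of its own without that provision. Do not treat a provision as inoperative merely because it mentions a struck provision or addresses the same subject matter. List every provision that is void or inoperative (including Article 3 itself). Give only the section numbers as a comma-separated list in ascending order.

Article 3 is struck. Article 6 merely fixes the termination right for breach of Article 3; with Article 3 gone it has nothing to operate on and falls away. Although Article 5 refers to Article 6, its operative terms do not depend on Article 6, so it remains in effect. Article 2 mentions Article 3 but its own obligation stands independently of Article 3, so Article 2 is not affected. Article 4 is a severability clause and preserves every provision that can still be given independent effect. Article 1, Article 2, Article 4, and Article 5 remain in effect.

3, 6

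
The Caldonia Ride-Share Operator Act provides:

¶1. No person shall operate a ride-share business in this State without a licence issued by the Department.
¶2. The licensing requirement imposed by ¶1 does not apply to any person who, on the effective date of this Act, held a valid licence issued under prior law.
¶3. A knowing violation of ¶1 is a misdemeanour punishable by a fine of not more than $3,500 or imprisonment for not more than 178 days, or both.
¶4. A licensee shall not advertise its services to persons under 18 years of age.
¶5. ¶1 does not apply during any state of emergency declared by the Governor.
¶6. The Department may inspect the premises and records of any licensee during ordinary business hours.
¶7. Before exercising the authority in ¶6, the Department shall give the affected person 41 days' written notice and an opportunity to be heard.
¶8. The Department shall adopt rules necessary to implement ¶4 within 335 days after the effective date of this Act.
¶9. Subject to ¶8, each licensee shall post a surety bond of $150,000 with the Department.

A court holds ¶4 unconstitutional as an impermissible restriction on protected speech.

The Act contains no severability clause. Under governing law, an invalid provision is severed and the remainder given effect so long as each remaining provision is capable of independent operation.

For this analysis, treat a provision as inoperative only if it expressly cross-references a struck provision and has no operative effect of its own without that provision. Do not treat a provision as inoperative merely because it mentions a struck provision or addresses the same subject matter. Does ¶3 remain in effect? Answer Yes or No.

¶4 is struck. ¶8 has no operative effect of its own apart from ¶4 and is therefore inoperative. ¶9 mentions ¶8 but its own obligation stands independently of ¶8, so ¶9 is not affected. With no severability clause, the stated default rule severs what cannot stand and enforces each remaining provision that can operate on its own. ¶1, ¶2, ¶3, ¶5, ¶6, ¶7, and ¶9 remain in effect. ¶3 is among the surviving provisions, so the answer is yes.

Yes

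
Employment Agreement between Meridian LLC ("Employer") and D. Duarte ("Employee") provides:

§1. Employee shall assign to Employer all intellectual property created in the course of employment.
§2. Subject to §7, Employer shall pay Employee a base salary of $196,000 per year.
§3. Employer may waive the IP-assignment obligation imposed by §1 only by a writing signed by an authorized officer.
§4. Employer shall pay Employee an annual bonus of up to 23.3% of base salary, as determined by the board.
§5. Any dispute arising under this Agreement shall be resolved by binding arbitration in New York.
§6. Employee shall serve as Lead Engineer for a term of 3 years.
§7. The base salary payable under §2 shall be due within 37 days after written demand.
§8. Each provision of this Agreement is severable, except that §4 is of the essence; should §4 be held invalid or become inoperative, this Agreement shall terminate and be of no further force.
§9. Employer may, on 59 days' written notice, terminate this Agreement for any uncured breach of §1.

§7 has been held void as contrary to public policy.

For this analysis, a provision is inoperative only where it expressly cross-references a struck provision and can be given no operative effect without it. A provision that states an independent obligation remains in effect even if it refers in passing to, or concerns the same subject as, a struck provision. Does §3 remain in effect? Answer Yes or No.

§7 is struck. Although §2 refers to §7, its operative terms do not depend on §7, so it remains in effect. No other provision's operative terms depend on §7. §8 makes §4 an essential term, but §4 is unaffected, so the severability proviso in §8 preserves the remaining provisions. The provisions still in force are §1, §2, §3, §4, §5, §6, §8, and §9. §3 is among the surviving provisions, so the answer is yes.

Yes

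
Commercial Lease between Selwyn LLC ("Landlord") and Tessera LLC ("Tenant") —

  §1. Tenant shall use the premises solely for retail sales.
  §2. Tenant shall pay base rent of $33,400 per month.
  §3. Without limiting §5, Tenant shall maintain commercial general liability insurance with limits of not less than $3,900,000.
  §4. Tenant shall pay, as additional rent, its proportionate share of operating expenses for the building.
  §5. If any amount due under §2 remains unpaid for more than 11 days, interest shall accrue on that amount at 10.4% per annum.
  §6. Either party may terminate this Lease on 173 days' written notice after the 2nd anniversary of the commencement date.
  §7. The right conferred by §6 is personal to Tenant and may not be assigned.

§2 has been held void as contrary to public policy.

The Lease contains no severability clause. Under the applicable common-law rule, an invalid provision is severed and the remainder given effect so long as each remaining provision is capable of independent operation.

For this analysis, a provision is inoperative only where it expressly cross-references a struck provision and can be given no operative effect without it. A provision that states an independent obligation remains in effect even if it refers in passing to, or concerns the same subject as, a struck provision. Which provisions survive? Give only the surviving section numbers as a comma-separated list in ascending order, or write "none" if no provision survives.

1, 3, 4, 6, 7

§2 is struck. §5 operates only by reference to §2, so it falls with §2. Although §3 refers to §5, its operative terms do not depend on §5, so it remains in effect. With no severability clause, the stated default rule severs what cannot stand and enforces each remaining provision that can operate on its own. That leaves §1, §3, §4, §6, and §7 in effect.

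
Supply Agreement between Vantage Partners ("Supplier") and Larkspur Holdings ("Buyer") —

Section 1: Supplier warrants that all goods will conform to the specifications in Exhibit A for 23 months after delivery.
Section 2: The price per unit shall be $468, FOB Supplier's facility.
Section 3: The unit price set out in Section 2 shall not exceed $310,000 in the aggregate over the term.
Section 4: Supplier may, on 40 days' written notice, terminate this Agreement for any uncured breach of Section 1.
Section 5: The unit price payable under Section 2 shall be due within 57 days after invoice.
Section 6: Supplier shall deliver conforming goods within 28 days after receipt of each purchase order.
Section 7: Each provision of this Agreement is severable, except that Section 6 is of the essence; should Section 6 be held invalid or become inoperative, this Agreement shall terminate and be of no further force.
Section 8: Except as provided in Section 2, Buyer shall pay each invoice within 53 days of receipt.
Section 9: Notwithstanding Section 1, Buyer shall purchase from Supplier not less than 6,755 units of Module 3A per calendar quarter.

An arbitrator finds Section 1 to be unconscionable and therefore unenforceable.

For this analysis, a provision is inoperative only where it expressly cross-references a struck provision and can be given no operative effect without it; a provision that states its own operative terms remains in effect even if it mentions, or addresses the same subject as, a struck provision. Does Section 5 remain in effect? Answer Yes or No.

Section 1 is struck. The only function of Section 4 is the termination right for breach of Section 1, so it cannot stand once Section 1 is removed. Although Section 9 refers to Section 1, its operative terms do not depend on Section 1, so it remains in effect. Section 7 makes Section 6 an essential term, but Section 6 is unaffected, so the severability proviso in Section 7 preserves the remaining provisions. That leaves Section 2, Section 3, Section 5, Section 6, Section 7, Section 8, and Section 9 in effect. Section 5 is among the surviving provisions, so the answer is yes.

Yes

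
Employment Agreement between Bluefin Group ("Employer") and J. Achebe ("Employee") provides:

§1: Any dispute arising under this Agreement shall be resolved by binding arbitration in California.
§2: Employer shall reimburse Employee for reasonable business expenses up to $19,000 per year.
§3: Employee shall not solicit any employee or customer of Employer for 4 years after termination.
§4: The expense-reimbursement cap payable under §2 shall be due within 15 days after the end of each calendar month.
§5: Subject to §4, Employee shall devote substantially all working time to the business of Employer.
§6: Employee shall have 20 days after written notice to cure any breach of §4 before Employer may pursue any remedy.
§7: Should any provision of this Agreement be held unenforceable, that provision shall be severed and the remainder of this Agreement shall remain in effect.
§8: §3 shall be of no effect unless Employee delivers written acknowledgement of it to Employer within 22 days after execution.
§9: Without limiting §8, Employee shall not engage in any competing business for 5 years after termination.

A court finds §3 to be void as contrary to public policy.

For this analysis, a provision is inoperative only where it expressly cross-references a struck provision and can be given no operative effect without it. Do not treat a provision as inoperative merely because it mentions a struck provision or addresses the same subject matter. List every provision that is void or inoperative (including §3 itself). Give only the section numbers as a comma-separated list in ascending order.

§3 is struck. §8 merely fixes the acknowledgement condition for §3; with §3 gone it has nothing to operate on and falls away. Although §9 refers to §8, its operative terms do not depend on §8, so it remains in effect. §7 is a severability clause and preserves every provision that can still be given independent effect. The provisions still in force are §1, §2, §4, §5, §6, §7, and §9.

3, 8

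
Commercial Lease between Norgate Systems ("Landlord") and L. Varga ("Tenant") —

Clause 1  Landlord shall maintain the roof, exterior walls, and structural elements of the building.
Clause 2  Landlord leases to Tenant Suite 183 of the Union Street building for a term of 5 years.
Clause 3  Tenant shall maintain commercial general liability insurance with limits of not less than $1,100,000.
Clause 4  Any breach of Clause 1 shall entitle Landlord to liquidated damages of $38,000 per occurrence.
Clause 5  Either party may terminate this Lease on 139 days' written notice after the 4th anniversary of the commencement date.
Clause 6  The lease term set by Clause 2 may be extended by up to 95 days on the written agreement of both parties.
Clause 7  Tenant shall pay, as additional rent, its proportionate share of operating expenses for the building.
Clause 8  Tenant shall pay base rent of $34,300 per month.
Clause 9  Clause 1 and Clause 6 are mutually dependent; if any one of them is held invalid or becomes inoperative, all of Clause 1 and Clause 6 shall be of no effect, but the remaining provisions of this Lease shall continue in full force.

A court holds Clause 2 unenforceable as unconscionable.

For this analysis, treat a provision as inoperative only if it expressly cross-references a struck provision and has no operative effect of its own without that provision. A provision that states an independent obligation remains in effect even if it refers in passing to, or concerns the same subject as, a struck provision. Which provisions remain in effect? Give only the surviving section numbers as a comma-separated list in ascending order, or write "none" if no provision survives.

Clause 2 is struck. Clause 6 has no operative effect of its own apart from Clause 2 and is therefore inoperative. Clause 9 declares Clause 1 and Clause 6 mutually dependent; since one of them has fallen, all of them are of no effect. That brings down Clause 1 as well. Clause 4 in turn depends solely on a provision now struck and likewise falls. The remainder continues in force under Clause 9. Clause 3, Clause 5, Clause 7, Clause 8, and Clause 9 remain in effect.

3, 5, 7, 8, 9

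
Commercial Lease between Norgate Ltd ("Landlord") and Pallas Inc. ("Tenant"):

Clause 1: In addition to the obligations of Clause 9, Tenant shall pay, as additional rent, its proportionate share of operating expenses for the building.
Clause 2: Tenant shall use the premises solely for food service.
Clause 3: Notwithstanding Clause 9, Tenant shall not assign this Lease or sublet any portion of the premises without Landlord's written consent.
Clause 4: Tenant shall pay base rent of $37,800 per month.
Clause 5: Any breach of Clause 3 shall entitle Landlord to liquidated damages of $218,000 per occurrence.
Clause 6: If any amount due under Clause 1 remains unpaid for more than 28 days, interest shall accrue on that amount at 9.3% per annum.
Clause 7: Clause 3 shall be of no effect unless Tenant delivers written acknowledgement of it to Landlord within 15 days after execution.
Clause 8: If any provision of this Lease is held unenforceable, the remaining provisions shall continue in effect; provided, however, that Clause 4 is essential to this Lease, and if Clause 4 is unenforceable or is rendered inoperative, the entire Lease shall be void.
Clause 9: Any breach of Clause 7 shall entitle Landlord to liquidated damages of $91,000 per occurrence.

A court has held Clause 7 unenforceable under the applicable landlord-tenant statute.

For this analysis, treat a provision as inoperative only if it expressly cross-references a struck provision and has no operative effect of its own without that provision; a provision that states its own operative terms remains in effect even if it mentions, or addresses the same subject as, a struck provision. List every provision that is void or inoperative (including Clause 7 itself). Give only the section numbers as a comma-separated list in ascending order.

7, 9

Clause 7 is struck. Clause 9 has no operative effect of its own apart from Clause 7 and is therefore inoperative. Although Clause 3 refers to Clause 9, its operative terms do not depend on Clause 9, so it remains in effect. Clause 1 mentions Clause 9 but its own obligation stands independently of Clause 9, so Clause 1 is not affected. Clause 8 makes Clause 4 an essential term, but Clause 4 is unaffected, so the severability proviso in Clause 8 preserves the remaining provisions. The provisions still in force are Clause 1, Clause 2, Clause 3, Clause 4, Clause 5, Clause 6, and Clause 8.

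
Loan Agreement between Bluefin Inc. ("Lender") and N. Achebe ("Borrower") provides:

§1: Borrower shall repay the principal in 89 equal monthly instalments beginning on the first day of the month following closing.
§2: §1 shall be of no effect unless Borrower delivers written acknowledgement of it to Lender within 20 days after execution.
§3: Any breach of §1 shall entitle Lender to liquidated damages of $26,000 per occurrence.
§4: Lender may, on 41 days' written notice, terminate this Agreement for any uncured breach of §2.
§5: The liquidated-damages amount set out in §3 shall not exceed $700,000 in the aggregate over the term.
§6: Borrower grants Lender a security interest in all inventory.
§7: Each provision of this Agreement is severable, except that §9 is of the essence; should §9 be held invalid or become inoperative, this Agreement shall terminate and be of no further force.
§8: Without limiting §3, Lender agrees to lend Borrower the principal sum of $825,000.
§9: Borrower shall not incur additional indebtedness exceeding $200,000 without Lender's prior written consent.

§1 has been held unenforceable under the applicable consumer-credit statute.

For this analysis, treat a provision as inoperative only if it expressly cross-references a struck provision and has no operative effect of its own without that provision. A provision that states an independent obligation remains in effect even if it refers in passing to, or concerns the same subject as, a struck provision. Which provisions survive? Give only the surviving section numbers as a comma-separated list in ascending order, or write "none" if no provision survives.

§1 is struck. §2 has no operative effect of its own apart from §1 and is therefore inoperative. The whole of §3 is the liquidated-damages amount, defined by reference to §1, so §3 cannot stand once §1 is removed. §4 operates only by reference to §2, so it falls with §2. §5 has no operative effect of its own apart from §3 and is therefore inoperative. §8 mentions §3 but its own obligation stands independently of §3, so §8 is not affected. §7 makes §9 an essential term, but §9 is unaffected, so the severability proviso in §7 preserves the remaining provisions. §6, §7, §8, and §9 remain in effect.

6, 7, 8, 9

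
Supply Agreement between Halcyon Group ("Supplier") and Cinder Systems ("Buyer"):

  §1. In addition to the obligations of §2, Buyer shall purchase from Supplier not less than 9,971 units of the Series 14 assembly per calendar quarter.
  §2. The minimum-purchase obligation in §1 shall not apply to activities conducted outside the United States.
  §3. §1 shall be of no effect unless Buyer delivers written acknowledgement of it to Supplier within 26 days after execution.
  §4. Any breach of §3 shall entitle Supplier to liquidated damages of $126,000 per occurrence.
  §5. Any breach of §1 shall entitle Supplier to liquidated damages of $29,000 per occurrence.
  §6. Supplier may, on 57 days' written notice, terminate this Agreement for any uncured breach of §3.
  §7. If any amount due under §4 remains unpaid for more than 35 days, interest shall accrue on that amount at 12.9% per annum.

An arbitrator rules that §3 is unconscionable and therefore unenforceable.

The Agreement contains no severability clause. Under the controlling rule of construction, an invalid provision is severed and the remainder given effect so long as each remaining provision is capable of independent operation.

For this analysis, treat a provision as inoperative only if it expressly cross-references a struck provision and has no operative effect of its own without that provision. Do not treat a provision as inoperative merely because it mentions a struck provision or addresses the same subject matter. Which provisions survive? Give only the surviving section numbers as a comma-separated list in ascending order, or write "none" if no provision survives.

1, 2, 5

§3 is struck. §4 has no operative effect of its own apart from §3 and is therefore inoperative. §6 merely fixes the termination right for breach of §3; with §3 gone it has nothing to operate on and falls away. §7 does nothing except set the default interest on the liquidated-damages amount by reference to §4; with §4 gone it has no independent effect and is inoperative. Under the stated default rule, only provisions that cannot operate independently fall away; the rest are enforced. The provisions still in force are §1, §2, and §5.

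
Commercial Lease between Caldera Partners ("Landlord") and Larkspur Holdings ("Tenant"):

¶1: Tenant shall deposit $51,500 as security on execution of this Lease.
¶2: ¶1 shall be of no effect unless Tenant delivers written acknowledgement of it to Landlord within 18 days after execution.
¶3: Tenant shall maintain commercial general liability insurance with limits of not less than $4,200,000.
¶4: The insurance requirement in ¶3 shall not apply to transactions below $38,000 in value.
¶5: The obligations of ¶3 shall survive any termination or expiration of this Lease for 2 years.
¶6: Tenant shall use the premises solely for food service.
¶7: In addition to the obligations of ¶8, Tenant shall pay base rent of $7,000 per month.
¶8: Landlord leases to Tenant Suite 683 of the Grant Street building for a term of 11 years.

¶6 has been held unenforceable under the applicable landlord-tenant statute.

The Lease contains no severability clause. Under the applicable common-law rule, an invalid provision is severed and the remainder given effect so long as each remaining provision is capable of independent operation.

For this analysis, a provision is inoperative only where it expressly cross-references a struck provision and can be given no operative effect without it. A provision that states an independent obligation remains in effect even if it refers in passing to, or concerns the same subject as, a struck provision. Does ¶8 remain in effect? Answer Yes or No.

Yes

¶6 is struck. No other provision's operative terms depend on ¶6. Under the stated default rule, only provisions that cannot operate independently fall away; the rest are enforced. The provisions still in force are ¶1, ¶2, ¶3, ¶4, ¶5, ¶7, and ¶8. ¶8 is among the surviving provisions, so the answer is yes.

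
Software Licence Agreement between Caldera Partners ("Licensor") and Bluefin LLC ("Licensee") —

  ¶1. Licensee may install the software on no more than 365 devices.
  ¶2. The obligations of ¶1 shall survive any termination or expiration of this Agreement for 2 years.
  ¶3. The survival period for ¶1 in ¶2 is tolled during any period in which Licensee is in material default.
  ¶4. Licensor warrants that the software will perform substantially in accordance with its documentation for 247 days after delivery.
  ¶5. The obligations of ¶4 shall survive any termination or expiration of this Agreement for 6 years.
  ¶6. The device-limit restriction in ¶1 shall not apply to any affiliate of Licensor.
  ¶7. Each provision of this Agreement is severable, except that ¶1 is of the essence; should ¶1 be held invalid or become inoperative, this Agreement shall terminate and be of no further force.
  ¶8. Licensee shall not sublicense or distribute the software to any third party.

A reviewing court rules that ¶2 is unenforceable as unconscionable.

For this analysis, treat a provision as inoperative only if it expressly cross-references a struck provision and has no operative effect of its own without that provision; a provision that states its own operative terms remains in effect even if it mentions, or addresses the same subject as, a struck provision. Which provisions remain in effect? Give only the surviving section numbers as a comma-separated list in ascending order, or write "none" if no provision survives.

¶2 is struck. ¶3 operates only by reference to ¶2, so it falls with ¶2. ¶7 makes ¶1 an essential term, but ¶1 is unaffected, so the severability proviso in ¶7 preserves the remaining provisions. The provisions still in force are ¶1, ¶4, ¶5, ¶6, ¶7, and ¶8.

1, 4, 5, 6, 7, 8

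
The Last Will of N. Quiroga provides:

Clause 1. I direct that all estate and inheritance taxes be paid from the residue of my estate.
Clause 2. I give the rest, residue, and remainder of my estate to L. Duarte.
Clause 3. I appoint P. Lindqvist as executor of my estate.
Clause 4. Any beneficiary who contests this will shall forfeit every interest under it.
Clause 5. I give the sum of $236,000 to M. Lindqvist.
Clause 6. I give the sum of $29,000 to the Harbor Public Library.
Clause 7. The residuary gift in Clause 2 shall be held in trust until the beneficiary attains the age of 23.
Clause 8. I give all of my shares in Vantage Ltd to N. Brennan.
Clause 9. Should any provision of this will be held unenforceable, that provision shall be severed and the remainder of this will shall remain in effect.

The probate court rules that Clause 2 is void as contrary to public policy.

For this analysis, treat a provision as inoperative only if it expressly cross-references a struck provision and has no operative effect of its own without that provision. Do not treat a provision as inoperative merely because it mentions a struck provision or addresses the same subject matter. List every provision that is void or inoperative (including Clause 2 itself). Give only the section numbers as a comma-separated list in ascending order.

2, 7

Clause 2 is struck. Clause 7 merely fixes the trust for Clause 2; with Clause 2 gone it has nothing to operate on and falls away. Under the severability clause in Clause 9, the remaining provisions continue in force. That leaves Clause 1, Clause 3, Clause 4, Clause 5, Clause 6, Clause 8, and Clause 9 in effect.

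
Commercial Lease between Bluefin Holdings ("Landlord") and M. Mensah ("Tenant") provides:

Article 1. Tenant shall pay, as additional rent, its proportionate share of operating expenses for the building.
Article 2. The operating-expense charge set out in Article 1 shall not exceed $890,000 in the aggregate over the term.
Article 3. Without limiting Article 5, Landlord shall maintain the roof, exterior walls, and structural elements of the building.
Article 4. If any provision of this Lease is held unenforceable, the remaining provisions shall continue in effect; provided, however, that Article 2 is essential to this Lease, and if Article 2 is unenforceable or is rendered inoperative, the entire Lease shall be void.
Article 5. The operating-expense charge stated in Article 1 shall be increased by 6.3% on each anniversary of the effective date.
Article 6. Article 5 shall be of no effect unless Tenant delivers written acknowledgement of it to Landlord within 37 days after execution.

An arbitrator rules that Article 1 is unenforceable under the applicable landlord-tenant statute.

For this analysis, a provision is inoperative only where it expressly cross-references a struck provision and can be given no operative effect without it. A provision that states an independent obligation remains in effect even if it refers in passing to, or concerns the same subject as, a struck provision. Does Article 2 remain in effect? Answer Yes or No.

No

Article 1 is struck. Article 2 does nothing except set the aggregate cap on the operating-expense charge by reference to Article 1; with Article 1 gone it has no independent effect and is inoperative. Article 5 operates only by reference to Article 1, so it falls with Article 1. Article 6 operates only by reference to Article 5, so it falls with Article 5. Article 4 makes Article 2 an essential term, and Article 2 has been rendered inoperative by the cascade; under Article 4, the entire Lease is therefore void. No provision of the Lease survives. Article 2 is among the inoperative provisions, so the answer is no.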